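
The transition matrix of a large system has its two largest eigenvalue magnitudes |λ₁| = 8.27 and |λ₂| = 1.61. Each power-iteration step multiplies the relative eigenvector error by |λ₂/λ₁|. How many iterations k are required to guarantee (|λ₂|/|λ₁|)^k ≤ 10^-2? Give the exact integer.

|λ₂/λ₁| = 1.61/8.27 = 0.19468
Need k ≥ ln(10^-2) / ln(0.19468) = -4.6052 / -1.6364 ≈ 2.814
Smallest integer k satisfying the bound: 3

3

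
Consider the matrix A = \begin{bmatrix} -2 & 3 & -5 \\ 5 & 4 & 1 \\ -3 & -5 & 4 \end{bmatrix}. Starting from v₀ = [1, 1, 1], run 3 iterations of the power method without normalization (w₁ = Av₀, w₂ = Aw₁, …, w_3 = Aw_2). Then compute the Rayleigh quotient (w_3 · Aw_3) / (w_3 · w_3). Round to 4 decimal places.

w1 = Av₀ = ((-2)·1 + 3·1 + (-5)·1; 5·1 + 4·1 + 1·1; (-3)·1 + (-5)·1 + 4·1) = (-4, 10, -4)
w2 = Aw1 = ((-2)·(-4) + 3·10 + (-5)·(-4); 5·(-4) + 4·10 + 1·(-4); (-3)·(-4) + (-5)·10 + 4·(-4)) = (58, 16, -54)
w3 = Aw2 = (202, 300, -470)
Aw3 = (2846, 1740, -3986)
w3·Aw3 = 202·2846 + 300·1740 + (-470)·(-3986) = 2970312; w3·w3 = 202·202 + 300·300 + (-470)·(-470) = 351704
λ ≈ 2970312/351704 = 8.4455

λ ≈ 8.4455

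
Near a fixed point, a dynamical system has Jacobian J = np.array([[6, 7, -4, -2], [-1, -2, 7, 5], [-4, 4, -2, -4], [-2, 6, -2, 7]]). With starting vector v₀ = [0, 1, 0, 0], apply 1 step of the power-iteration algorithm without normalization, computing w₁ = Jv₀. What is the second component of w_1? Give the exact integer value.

w1 = Jv₀ = (7, -2, 4, 6)
The requested component of w1 is -2.

-2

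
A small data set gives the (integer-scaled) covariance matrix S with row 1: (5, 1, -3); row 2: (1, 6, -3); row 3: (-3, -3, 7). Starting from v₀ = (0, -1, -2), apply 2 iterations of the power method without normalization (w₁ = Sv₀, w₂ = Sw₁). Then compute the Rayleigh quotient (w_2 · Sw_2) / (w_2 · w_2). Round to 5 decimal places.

w1 = Sv₀ = (5·0 + 1·(-1) + (-3)·(-2); 1·0 + 6·(-1) + (-3)·(-2); (-3)·0 + (-3)·(-1) + 7·(-2)) = (5, 0, -11)
w2 = Sw1 = (5·5 + 1·0 + (-3)·(-11); 1·5 + 6·0 + (-3)·(-11); (-3)·5 + (-3)·0 + 7·(-11)) = (58, 38, -92)
Sw2 = (604, 562, -932)
w2·Sw2 = 58·604 + 38·562 + (-92)·(-932) = 142132; w2·w2 = 58·58 + 38·38 + (-92)·(-92) = 13272
λ ≈ 142132/13272 = 10.70916

λ ≈ 10.70916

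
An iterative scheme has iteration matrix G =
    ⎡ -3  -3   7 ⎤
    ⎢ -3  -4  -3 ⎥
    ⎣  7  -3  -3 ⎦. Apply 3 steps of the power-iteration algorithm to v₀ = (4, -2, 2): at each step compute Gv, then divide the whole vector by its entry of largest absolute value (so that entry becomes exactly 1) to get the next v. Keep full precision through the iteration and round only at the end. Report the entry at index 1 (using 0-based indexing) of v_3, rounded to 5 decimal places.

-0.21092

Gv0 = (8.000000, -10.000000, 28.000000); divide by 28.000000 → v1 = (0.285714, -0.357143, 1.000000)
Gv1 = (7.214286, -2.428571, 0.071429); divide by 7.214286 → v2 = (1.000000, -0.336634, 0.009901)
Gv2 = (-1.920792, -1.683168, 7.980198); divide by 7.980198 → v3 = (-0.240695, -0.210918, 1.000000)
Requested entry of v3: -340/1612 = -0.21092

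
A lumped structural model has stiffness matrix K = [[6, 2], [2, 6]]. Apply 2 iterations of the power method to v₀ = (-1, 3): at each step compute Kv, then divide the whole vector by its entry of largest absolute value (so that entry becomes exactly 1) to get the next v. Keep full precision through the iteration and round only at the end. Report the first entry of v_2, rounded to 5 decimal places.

0.33333

Kv0 = (0.000000, 16.000000); divide by 16.000000 → v1 = (0.000000, 1.000000)
Kv1 = (2.000000, 6.000000); divide by 6.000000 → v2 = (0.333333, 1.000000)
Requested entry of v2: 32/96 = 0.33333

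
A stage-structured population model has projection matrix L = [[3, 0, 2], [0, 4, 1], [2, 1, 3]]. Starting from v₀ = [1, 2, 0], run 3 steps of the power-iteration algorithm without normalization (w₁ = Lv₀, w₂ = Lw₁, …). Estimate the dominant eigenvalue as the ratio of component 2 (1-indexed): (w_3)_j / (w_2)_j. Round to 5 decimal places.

4.72222

w1 = Lv₀ = (3·1 + 0·2 + 2·0; 0·1 + 4·2 + 1·0; 2·1 + 1·2 + 3·0) = (3, 8, 4)
w2 = Lw1 = (3·3 + 0·8 + 2·4; 0·3 + 4·8 + 1·4; 2·3 + 1·8 + 3·4) = (17, 36, 26)
w3 = Lw2 = (103, 170, 148)
Ratio at component: 170 / 36 = 4.72222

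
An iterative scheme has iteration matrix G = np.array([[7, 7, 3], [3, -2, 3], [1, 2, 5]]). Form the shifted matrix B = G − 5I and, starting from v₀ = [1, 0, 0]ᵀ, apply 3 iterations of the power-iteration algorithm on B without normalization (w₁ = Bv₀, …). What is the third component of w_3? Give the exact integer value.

B = G − 5I has rows (2, 7, 3); (3, -7, 3); (1, 2, 0)
w1 = Bv₀ = (2·1 + 7·0 + 3·0; 3·1 + (-7)·0 + 3·0; 1·1 + 2·0 + 0·0) = (2, 3, 1)
w2 = Bw1 = (2·2 + 7·3 + 3·1; 3·2 + (-7)·3 + 3·1; 1·2 + 2·3 + 0·1) = (28, -12, 8)
w3 = Bw2 = (-4, 192, 4)
Requested component of w3: 4

4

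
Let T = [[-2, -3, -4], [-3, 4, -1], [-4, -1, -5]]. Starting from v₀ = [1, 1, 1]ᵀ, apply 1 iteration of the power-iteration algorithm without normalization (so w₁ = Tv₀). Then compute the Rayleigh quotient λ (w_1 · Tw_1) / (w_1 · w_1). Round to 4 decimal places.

w1 = Tv₀ = (-9, 0, -10)
Tw1 = (58, 37, 86)
w1·Tw1 = (-9)·58 + 0·37 + (-10)·86 = -1382; w1·w1 = (-9)·(-9) + 0·0 + (-10)·(-10) = 181
λ ≈ -1382/181 = -7.6354

-7.6354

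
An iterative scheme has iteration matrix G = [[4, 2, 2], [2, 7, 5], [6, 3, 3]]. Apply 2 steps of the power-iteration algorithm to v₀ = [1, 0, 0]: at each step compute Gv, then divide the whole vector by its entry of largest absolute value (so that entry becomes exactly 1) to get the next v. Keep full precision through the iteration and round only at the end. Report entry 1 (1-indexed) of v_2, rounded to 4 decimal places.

Gv0 = (4.00000, 2.00000, 6.00000); divide by 6.00000 → v1 = (0.66667, 0.33333, 1.00000)
Gv1 = (5.33333, 8.66667, 8.00000); divide by 8.66667 → v2 = (0.61538, 1.00000, 0.92308)
Requested entry of v2: 32/52 = 0.6154

0.6154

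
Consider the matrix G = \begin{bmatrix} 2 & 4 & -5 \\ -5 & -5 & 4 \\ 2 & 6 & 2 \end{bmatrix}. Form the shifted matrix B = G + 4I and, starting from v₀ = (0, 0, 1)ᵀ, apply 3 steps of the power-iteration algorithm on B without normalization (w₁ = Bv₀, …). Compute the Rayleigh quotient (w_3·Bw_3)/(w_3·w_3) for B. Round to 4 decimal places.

8.9542

B = G + 4I has rows (6, 4, -5); (-5, -1, 4); (2, 6, 6)
w1 = Bv₀ = (-5, 4, 6)
w2 = Bw1 = (-44, 45, 50)
w3 = Bw2 = (-334, 375, 482)
Bw3 = (-2914, 3223, 4474)
w3·Bw3 = 4338369; w3·w3 = 484505; μ ≈ 4338369/484505 = 8.9542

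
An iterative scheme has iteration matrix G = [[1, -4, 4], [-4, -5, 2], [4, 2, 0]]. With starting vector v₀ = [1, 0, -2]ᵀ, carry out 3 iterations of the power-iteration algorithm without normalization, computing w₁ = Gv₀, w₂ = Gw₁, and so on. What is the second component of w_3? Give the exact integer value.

w1 = Gv₀ = (-7, -8, 4)
w2 = Gw1 = (41, 76, -44)
w3 = Gw2 = (-439, -632, 316)
The requested component of w3 is -632.

-632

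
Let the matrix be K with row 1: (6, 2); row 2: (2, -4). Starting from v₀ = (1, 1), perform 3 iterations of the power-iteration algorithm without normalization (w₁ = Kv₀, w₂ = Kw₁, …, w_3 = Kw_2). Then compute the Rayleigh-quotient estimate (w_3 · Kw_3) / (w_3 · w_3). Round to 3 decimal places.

w1 = Kv₀ = (6·1 + 2·1; 2·1 + (-4)·1) = (8, -2)
w2 = Kw1 = (6·8 + 2·(-2); 2·8 + (-4)·(-2)) = (44, 24)
w3 = Kw2 = (312, -8)
Kw3 = (1856, 656)
w3·Kw3 = 312·1856 + (-8)·656 = 573824; w3·w3 = 312·312 + (-8)·(-8) = 97408
λ ≈ 573824/97408 = 5.891

λ ≈ 5.891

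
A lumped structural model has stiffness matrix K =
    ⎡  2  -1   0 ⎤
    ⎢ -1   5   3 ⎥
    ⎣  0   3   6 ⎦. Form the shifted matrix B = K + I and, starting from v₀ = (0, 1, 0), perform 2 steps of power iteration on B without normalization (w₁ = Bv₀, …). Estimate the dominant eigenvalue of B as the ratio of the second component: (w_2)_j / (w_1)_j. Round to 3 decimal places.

B = K + I has rows (3, -1, 0); (-1, 6, 3); (0, 3, 7)
w1 = Bv₀ = (-1, 6, 3)
w2 = Bw1 = (-9, 46, 39)
Ratio: 46/6 = 7.667

μ ≈ 7.667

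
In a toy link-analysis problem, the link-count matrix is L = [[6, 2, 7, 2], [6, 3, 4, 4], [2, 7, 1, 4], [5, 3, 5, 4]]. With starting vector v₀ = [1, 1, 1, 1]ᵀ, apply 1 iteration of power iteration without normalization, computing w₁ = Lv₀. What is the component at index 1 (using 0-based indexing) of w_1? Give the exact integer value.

17

w1 = Lv₀ = (6·1 + 2·1 + 7·1 + 2·1; 6·1 + 3·1 + 4·1 + 4·1; 2·1 + 7·1 + 1·1 + 4·1; 5·1 + 3·1 + 5·1 + 4·1) = (17, 17, 14, 17)
The requested component of w1 is 17.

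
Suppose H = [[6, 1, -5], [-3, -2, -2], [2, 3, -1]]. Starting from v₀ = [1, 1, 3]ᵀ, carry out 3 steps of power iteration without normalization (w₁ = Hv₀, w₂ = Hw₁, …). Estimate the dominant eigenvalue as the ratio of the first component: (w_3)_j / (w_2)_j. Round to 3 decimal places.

w1 = Hv₀ = (-8, -11, 2)
w2 = Hw1 = (-69, 42, -51)
w3 = Hw2 = (-117, 225, 39)
Ratio at component: -117 / -69 = 1.696

1.696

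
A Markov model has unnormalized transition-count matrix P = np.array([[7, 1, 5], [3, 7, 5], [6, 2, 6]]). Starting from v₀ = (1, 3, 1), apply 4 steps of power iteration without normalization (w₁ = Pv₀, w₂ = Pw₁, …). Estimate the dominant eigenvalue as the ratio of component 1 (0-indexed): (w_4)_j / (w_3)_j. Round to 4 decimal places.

λ ≈ 13.3312

w1 = Pv₀ = (7·1 + 1·3 + 5·1; 3·1 + 7·3 + 5·1; 6·1 + 2·3 + 6·1) = (15, 29, 18)
w2 = Pw1 = (7·15 + 1·29 + 5·18; 3·15 + 7·29 + 5·18; 6·15 + 2·29 + 6·18) = (224, 338, 256)
w3 = Pw2 = (3186, 4318, 3556)
w4 = Pw3 = (44400, 57564, 49088)
Ratio at component: 57564 / 4318 = 13.3312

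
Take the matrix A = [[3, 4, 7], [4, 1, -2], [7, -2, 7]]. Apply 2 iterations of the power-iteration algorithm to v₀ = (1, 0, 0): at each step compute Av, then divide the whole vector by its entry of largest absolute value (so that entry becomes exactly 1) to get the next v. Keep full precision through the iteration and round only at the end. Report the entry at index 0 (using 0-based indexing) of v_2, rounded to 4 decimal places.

1.0000

Av0 = (3.00000, 4.00000, 7.00000); divide by 7.00000 → v1 = (0.42857, 0.57143, 1.00000)
Av1 = (10.57143, 0.28571, 8.85714); divide by 10.57143 → v2 = (1.00000, 0.02703, 0.83784)
Requested entry of v2: 74/74 = 1.0000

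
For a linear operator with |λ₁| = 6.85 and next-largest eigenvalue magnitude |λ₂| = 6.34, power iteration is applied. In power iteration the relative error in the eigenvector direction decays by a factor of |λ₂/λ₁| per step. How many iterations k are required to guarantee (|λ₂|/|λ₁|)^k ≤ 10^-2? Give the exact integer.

|λ₂/λ₁| = 6.34/6.85 = 0.92555
Need k ≥ ln(10^-2) / ln(0.92555) = -4.6052 / -0.0774 ≈ 59.521
Smallest integer k satisfying the bound: 60

60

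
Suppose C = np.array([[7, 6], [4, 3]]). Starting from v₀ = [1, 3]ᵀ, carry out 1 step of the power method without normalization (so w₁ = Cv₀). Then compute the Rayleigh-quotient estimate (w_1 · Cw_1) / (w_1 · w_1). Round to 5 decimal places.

w1 = Cv₀ = (7·1 + 6·3; 4·1 + 3·3) = (25, 13)
Cw1 = (253, 139)
w1·Cw1 = 25·253 + 13·139 = 8132; w1·w1 = 25·25 + 13·13 = 794
λ ≈ 8132/794 = 10.24181

10.24181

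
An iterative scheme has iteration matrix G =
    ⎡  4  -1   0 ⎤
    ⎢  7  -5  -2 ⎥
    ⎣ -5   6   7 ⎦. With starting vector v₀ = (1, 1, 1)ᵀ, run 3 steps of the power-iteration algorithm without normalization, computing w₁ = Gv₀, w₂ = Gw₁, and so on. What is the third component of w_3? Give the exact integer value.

257

w1 = Gv₀ = (3, 0, 8)
w2 = Gw1 = (12, 5, 41)
w3 = Gw2 = (43, -23, 257)
The requested component of w3 is 257.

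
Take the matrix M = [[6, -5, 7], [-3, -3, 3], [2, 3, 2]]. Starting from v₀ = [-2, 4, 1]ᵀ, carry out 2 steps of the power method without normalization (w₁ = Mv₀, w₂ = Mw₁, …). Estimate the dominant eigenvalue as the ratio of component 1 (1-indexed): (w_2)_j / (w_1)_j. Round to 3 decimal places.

λ ≈ 2.600

w1 = Mv₀ = (6·(-2) + (-5)·4 + 7·1; (-3)·(-2) + (-3)·4 + 3·1; 2·(-2) + 3·4 + 2·1) = (-25, -3, 10)
w2 = Mw1 = (6·(-25) + (-5)·(-3) + 7·10; (-3)·(-25) + (-3)·(-3) + 3·10; 2·(-25) + 3·(-3) + 2·10) = (-65, 114, -39)
Ratio at component: -65 / -25 = 2.600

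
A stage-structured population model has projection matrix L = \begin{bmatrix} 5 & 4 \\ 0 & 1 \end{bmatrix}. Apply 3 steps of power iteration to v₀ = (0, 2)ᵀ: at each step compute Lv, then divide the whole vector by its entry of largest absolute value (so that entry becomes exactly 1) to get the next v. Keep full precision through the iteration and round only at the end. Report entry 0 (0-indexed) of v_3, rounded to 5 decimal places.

1.00000

Lv0 = (8.000000, 2.000000); divide by 8.000000 → v1 = (1.000000, 0.250000)
Lv1 = (6.000000, 0.250000); divide by 6.000000 → v2 = (1.000000, 0.041667)
Lv2 = (5.166667, 0.041667); divide by 5.166667 → v3 = (1.000000, 0.008065)
Requested entry of v3: 248/248 = 1.00000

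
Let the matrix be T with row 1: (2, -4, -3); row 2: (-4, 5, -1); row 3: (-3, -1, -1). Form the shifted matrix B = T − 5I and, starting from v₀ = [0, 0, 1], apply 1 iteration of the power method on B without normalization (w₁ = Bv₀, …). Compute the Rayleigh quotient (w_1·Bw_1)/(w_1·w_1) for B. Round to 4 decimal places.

B = T − 5I has rows (-3, -4, -3); (-4, 0, -1); (-3, -1, -6)
w1 = Bv₀ = ((-3)·0 + (-4)·0 + (-3)·1; (-4)·0 + 0·0 + (-1)·1; (-3)·0 + (-1)·0 + (-6)·1) = (-3, -1, -6)
Bw1 = (31, 18, 46)
w1·Bw1 = -387; w1·w1 = 46; μ ≈ -387/46 = -8.4130

μ ≈ -8.4130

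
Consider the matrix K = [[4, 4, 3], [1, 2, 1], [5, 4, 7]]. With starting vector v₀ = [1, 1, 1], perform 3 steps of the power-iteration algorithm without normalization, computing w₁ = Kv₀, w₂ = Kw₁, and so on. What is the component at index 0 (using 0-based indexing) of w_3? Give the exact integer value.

1121

w1 = Kv₀ = (11, 4, 16)
w2 = Kw1 = (108, 35, 183)
w3 = Kw2 = (1121, 361, 1961)
The requested component of w3 is 1121.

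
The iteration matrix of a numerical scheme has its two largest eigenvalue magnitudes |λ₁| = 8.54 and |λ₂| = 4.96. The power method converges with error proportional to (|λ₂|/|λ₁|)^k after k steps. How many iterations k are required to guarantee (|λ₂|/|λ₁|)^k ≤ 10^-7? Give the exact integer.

30

|λ₂/λ₁| = 4.96/8.54 = 0.58080
Need k ≥ ln(10^-7) / ln(0.58080) = -16.1181 / -0.5434 ≈ 29.664
Smallest integer k satisfying the bound: 30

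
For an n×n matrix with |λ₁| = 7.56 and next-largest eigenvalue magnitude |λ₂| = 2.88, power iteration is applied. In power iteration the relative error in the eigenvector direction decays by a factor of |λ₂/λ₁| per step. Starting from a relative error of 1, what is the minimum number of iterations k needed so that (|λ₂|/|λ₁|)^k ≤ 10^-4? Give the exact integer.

10

|λ₂/λ₁| = 2.88/7.56 = 0.38095
Need k ≥ ln(10^-4) / ln(0.38095) = -9.2103 / -0.9651 ≈ 9.544
Smallest integer k satisfying the bound: 10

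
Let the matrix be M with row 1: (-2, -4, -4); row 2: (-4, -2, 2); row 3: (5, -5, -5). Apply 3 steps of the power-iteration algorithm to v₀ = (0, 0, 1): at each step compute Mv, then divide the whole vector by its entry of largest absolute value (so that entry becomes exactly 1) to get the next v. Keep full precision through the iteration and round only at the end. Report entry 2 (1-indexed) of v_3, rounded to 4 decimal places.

Mv0 = (-4.00000, 2.00000, -5.00000); divide by -5.00000 → v1 = (0.80000, -0.40000, 1.00000)
Mv1 = (-4.00000, -0.40000, 1.00000); divide by -4.00000 → v2 = (1.00000, 0.10000, -0.25000)
Mv2 = (-1.40000, -4.70000, 5.75000); divide by 5.75000 → v3 = (-0.24348, -0.81739, 1.00000)
Requested entry of v3: -94/115 = -0.8174

-0.8174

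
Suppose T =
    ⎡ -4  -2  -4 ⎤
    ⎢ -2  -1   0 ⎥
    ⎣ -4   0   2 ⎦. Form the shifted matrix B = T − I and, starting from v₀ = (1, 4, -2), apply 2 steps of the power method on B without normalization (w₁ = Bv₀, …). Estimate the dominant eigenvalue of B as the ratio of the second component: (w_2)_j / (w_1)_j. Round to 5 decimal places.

-3.00000

B = T − I has rows (-5, -2, -4); (-2, -2, 0); (-4, 0, 1)
w1 = Bv₀ = (-5, -10, -6)
w2 = Bw1 = (69, 30, 14)
Ratio: 30/-10 = -3.00000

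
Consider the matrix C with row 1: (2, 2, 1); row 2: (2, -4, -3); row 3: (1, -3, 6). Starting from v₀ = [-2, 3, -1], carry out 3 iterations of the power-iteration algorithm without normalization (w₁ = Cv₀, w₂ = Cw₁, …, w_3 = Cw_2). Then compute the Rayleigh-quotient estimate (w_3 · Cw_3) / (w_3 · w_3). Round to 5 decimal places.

w1 = Cv₀ = (1, -13, -17)
w2 = Cw1 = (-41, 105, -62)
w3 = Cw2 = (66, -316, -728)
Cw3 = (-1228, 3580, -3354)
w3·Cw3 = 66·(-1228) + (-316)·3580 + (-728)·(-3354) = 1229384; w3·w3 = 66·66 + (-316)·(-316) + (-728)·(-728) = 634196
λ ≈ 1229384/634196 = 1.93849

1.93849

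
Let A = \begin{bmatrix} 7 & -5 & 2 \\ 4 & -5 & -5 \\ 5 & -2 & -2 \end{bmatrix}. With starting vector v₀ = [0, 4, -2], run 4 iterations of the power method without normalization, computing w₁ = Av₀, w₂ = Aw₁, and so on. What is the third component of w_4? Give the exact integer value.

w1 = Av₀ = (7·0 + (-5)·4 + 2·(-2); 4·0 + (-5)·4 + (-5)·(-2); 5·0 + (-2)·4 + (-2)·(-2)) = (-24, -10, -4)
w2 = Aw1 = (7·(-24) + (-5)·(-10) + 2·(-4); 4·(-24) + (-5)·(-10) + (-5)·(-4); 5·(-24) + (-2)·(-10) + (-2)·(-4)) = (-126, -26, -92)
w3 = Aw2 = (-936, 86, -394)
w4 = Aw3 = (-7770, -2204, -4064)
The requested component of w4 is -4064.

-4064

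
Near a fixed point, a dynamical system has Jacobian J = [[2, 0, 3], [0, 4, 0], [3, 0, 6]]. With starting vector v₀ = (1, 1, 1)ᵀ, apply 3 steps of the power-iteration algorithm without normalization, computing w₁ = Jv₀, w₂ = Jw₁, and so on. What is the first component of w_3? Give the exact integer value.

w1 = Jv₀ = (2·1 + 0·1 + 3·1; 0·1 + 4·1 + 0·1; 3·1 + 0·1 + 6·1) = (5, 4, 9)
w2 = Jw1 = (2·5 + 0·4 + 3·9; 0·5 + 4·4 + 0·9; 3·5 + 0·4 + 6·9) = (37, 16, 69)
w3 = Jw2 = (281, 64, 525)
The requested component of w3 is 281.

281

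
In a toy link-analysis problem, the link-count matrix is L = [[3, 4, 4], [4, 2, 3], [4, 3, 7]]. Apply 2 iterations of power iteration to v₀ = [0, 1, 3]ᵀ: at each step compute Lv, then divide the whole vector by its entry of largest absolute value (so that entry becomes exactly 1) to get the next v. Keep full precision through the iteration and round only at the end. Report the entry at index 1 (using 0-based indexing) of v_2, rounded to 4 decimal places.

Lv0 = (16.00000, 11.00000, 24.00000); divide by 24.00000 → v1 = (0.66667, 0.45833, 1.00000)
Lv1 = (7.83333, 6.58333, 11.04167); divide by 11.04167 → v2 = (0.70943, 0.59623, 1.00000)
Requested entry of v2: 158/265 = 0.5962

0.5962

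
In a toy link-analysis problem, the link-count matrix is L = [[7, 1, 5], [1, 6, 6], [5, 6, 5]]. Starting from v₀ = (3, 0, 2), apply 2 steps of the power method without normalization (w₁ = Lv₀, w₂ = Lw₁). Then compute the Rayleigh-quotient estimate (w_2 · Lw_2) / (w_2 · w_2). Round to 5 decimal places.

w1 = Lv₀ = (31, 15, 25)
w2 = Lw1 = (357, 271, 370)
Lw2 = (4620, 4203, 5261)
w2·Lw2 = 357·4620 + 271·4203 + 370·5261 = 4734923; w2·w2 = 357·357 + 271·271 + 370·370 = 337790
λ ≈ 4734923/337790 = 14.01736

14.01736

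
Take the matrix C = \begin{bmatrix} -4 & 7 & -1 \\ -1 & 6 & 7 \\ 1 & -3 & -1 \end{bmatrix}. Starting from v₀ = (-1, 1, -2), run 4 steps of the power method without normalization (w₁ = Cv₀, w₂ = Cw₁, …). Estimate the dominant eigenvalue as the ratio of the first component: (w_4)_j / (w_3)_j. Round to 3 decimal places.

w1 = Cv₀ = (13, -7, -2)
w2 = Cw1 = (-99, -69, 36)
w3 = Cw2 = (-123, -63, 72)
w4 = Cw3 = (-21, 249, -6)
Ratio at component: -21 / -123 = 0.171

λ ≈ 0.171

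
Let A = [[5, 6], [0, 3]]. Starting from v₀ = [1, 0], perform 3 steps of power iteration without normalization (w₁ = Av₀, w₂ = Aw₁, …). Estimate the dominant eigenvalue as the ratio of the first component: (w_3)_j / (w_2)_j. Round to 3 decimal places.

w1 = Av₀ = (5, 0)
w2 = Aw1 = (25, 0)
w3 = Aw2 = (125, 0)
Ratio at component: 125 / 25 = 5.000

5.000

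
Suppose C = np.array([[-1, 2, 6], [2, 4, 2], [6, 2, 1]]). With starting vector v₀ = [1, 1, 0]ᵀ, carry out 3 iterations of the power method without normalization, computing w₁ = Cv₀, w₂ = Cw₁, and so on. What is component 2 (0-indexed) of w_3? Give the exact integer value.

464

w1 = Cv₀ = ((-1)·1 + 2·1 + 6·0; 2·1 + 4·1 + 2·0; 6·1 + 2·1 + 1·0) = (1, 6, 8)
w2 = Cw1 = ((-1)·1 + 2·6 + 6·8; 2·1 + 4·6 + 2·8; 6·1 + 2·6 + 1·8) = (59, 42, 26)
w3 = Cw2 = (181, 338, 464)
The requested component of w3 is 464.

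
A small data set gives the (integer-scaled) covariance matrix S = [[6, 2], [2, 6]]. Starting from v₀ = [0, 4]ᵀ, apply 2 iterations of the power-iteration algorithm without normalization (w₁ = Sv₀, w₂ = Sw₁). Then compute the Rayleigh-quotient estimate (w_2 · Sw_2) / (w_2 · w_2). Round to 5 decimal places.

7.76471

w1 = Sv₀ = (6·0 + 2·4; 2·0 + 6·4) = (8, 24)
w2 = Sw1 = (6·8 + 2·24; 2·8 + 6·24) = (96, 160)
Sw2 = (896, 1152)
w2·Sw2 = 96·896 + 160·1152 = 270336; w2·w2 = 96·96 + 160·160 = 34816
λ ≈ 270336/34816 = 7.76471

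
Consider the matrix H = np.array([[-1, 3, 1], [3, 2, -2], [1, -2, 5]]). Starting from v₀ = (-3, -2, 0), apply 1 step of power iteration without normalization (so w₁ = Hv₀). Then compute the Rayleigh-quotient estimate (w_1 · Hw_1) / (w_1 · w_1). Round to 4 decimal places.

w1 = Hv₀ = ((-1)·(-3) + 3·(-2) + 1·0; 3·(-3) + 2·(-2) + (-2)·0; 1·(-3) + (-2)·(-2) + 5·0) = (-3, -13, 1)
Hw1 = (-35, -37, 28)
w1·Hw1 = (-3)·(-35) + (-13)·(-37) + 1·28 = 614; w1·w1 = (-3)·(-3) + (-13)·(-13) + 1·1 = 179
λ ≈ 614/179 = 3.4302

λ ≈ 3.4302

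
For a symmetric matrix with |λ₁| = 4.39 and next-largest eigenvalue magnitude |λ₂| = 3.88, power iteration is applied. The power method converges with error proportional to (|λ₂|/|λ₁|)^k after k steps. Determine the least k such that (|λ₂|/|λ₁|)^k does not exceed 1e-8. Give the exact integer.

|λ₂/λ₁| = 3.88/4.39 = 0.88383
Need k ≥ ln(1e-8) / ln(0.88383) = -18.4207 / -0.1235 ≈ 149.162
Smallest integer k satisfying the bound: 150

150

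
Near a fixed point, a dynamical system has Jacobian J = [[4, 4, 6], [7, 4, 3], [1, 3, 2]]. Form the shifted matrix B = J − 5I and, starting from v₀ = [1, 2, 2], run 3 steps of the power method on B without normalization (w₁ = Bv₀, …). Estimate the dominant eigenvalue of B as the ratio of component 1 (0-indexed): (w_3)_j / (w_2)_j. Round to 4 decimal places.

μ ≈ 1.9120

B = J − 5I has rows (-1, 4, 6); (7, -1, 3); (1, 3, -3)
w1 = Bv₀ = (19, 11, 1)
w2 = Bw1 = (31, 125, 49)
w3 = Bw2 = (763, 239, 259)
Ratio: 239/125 = 1.9120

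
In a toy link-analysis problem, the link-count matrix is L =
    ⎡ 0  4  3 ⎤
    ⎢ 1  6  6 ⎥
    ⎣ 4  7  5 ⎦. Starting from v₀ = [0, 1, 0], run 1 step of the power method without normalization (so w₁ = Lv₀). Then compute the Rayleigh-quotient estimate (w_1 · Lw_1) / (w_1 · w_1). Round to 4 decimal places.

λ ≈ 13.0990

w1 = Lv₀ = (4, 6, 7)
Lw1 = (45, 82, 93)
w1·Lw1 = 4·45 + 6·82 + 7·93 = 1323; w1·w1 = 4·4 + 6·6 + 7·7 = 101
λ ≈ 1323/101 = 13.0990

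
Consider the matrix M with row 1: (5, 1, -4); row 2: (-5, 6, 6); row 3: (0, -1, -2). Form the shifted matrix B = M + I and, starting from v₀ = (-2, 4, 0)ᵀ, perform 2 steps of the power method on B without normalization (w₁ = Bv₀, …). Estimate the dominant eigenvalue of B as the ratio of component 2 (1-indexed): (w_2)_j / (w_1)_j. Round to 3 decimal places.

B = M + I has rows (6, 1, -4); (-5, 7, 6); (0, -1, -1)
w1 = Bv₀ = (6·(-2) + 1·4 + (-4)·0; (-5)·(-2) + 7·4 + 6·0; 0·(-2) + (-1)·4 + (-1)·0) = (-8, 38, -4)
w2 = Bw1 = (6·(-8) + 1·38 + (-4)·(-4); (-5)·(-8) + 7·38 + 6·(-4); 0·(-8) + (-1)·38 + (-1)·(-4)) = (6, 282, -34)
Ratio: 282/38 = 7.421

7.421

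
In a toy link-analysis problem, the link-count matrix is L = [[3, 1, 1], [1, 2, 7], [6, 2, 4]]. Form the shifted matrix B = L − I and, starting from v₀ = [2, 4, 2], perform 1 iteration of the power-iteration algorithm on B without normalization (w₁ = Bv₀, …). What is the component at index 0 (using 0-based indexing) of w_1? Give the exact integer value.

B = L − I has rows (2, 1, 1); (1, 1, 7); (6, 2, 3)
w1 = Bv₀ = (10, 20, 26)
Requested component of w1: 10

10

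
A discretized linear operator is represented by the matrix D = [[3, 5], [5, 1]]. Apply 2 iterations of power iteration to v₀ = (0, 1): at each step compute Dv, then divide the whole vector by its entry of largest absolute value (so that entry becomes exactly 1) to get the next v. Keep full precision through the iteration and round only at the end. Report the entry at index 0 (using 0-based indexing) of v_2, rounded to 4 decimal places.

0.7692

Dv0 = (5.00000, 1.00000); divide by 5.00000 → v1 = (1.00000, 0.20000)
Dv1 = (4.00000, 5.20000); divide by 5.20000 → v2 = (0.76923, 1.00000)
Requested entry of v2: 20/26 = 0.7692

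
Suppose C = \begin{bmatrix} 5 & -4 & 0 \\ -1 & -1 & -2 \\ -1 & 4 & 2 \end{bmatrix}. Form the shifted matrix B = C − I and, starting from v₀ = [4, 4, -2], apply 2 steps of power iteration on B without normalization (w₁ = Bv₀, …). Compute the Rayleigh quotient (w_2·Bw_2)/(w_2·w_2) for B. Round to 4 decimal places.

B = C − I has rows (4, -4, 0); (-1, -2, -2); (-1, 4, 1)
w1 = Bv₀ = (0, -8, 10)
w2 = Bw1 = (32, -4, -22)
Bw2 = (144, 20, -70)
w2·Bw2 = 6068; w2·w2 = 1524; μ ≈ 6068/1524 = 3.9816

μ ≈ 3.9816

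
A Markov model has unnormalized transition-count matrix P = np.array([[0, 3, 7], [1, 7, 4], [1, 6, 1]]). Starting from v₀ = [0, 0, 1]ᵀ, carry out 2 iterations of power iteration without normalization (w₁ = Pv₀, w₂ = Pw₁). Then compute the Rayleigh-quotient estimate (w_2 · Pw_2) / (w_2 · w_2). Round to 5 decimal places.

11.00447

w1 = Pv₀ = (0·0 + 3·0 + 7·1; 1·0 + 7·0 + 4·1; 1·0 + 6·0 + 1·1) = (7, 4, 1)
w2 = Pw1 = (0·7 + 3·4 + 7·1; 1·7 + 7·4 + 4·1; 1·7 + 6·4 + 1·1) = (19, 39, 32)
Pw2 = (341, 420, 285)
w2·Pw2 = 19·341 + 39·420 + 32·285 = 31979; w2·w2 = 19·19 + 39·39 + 32·32 = 2906
λ ≈ 31979/2906 = 11.00447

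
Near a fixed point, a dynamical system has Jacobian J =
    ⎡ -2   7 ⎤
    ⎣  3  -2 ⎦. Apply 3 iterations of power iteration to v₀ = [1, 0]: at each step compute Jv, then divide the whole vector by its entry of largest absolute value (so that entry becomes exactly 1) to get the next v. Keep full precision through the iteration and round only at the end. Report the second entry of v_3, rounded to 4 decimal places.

Jv0 = (-2.00000, 3.00000); divide by 3.00000 → v1 = (-0.66667, 1.00000)
Jv1 = (8.33333, -4.00000); divide by 8.33333 → v2 = (1.00000, -0.48000)
Jv2 = (-5.36000, 3.96000); divide by -5.36000 → v3 = (1.00000, -0.73881)
Requested entry of v3: 99/-134 = -0.7388

-0.7388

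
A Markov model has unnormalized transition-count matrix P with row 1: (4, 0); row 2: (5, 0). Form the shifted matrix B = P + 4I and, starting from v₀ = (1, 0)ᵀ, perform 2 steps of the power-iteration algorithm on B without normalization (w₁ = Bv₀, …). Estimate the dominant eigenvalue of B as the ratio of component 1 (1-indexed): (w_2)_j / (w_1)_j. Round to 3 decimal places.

μ ≈ 8.000

B = P + 4I has rows (8, 0); (5, 4)
w1 = Bv₀ = (8, 5)
w2 = Bw1 = (64, 60)
Ratio: 64/8 = 8.000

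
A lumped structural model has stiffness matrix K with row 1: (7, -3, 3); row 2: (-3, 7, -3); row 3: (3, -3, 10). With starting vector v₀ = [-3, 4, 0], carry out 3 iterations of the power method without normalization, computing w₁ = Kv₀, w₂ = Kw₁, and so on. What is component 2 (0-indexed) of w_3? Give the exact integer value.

-6678

w1 = Kv₀ = (7·(-3) + (-3)·4 + 3·0; (-3)·(-3) + 7·4 + (-3)·0; 3·(-3) + (-3)·4 + 10·0) = (-33, 37, -21)
w2 = Kw1 = (7·(-33) + (-3)·37 + 3·(-21); (-3)·(-33) + 7·37 + (-3)·(-21); 3·(-33) + (-3)·37 + 10·(-21)) = (-405, 421, -420)
w3 = Kw2 = (-5358, 5422, -6678)
The requested component of w3 is -6678.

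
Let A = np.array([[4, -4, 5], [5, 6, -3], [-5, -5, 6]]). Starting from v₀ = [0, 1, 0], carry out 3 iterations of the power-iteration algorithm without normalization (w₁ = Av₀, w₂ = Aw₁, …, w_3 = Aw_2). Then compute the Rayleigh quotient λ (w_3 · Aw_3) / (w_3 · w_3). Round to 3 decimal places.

w1 = Av₀ = (-4, 6, -5)
w2 = Aw1 = (-65, 31, -40)
w3 = Aw2 = (-584, -19, -70)
Aw3 = (-2610, -2824, 2595)
w3·Aw3 = (-584)·(-2610) + (-19)·(-2824) + (-70)·2595 = 1396246; w3·w3 = (-584)·(-584) + (-19)·(-19) + (-70)·(-70) = 346317
λ ≈ 1396246/346317 = 4.032

λ ≈ 4.032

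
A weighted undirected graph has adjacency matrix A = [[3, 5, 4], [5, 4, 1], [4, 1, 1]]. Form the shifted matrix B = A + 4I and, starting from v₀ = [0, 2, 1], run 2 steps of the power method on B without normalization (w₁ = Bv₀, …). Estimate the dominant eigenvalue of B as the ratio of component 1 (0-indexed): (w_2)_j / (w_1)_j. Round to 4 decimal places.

B = A + 4I has rows (7, 5, 4); (5, 8, 1); (4, 1, 5)
w1 = Bv₀ = (14, 17, 7)
w2 = Bw1 = (211, 213, 108)
Ratio: 213/17 = 12.5294

μ ≈ 12.5294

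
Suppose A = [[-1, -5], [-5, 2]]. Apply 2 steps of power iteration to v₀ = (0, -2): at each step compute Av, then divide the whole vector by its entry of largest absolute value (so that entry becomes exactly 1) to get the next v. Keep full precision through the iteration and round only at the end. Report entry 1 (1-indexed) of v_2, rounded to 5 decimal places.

-0.17241

Av0 = (10.000000, -4.000000); divide by 10.000000 → v1 = (1.000000, -0.400000)
Av1 = (1.000000, -5.800000); divide by -5.800000 → v2 = (-0.172414, 1.000000)
Requested entry of v2: 10/-58 = -0.17241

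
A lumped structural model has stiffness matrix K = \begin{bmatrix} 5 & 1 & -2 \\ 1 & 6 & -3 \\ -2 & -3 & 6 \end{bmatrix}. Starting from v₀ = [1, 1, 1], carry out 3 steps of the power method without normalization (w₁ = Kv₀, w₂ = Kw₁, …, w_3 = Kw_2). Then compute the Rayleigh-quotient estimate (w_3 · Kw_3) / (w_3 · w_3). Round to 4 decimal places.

9.8407

w1 = Kv₀ = (5·1 + 1·1 + (-2)·1; 1·1 + 6·1 + (-3)·1; (-2)·1 + (-3)·1 + 6·1) = (4, 4, 1)
w2 = Kw1 = (5·4 + 1·4 + (-2)·1; 1·4 + 6·4 + (-3)·1; (-2)·4 + (-3)·4 + 6·1) = (22, 25, -14)
w3 = Kw2 = (163, 214, -203)
Kw3 = (1435, 2056, -2186)
w3·Kw3 = 163·1435 + 214·2056 + (-203)·(-2186) = 1117647; w3·w3 = 163·163 + 214·214 + (-203)·(-203) = 113574
λ ≈ 1117647/113574 = 9.8407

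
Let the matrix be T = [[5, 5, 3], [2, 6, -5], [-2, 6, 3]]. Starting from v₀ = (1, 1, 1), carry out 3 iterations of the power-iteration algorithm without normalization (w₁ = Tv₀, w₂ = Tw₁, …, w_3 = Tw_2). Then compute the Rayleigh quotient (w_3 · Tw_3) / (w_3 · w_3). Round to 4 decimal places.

λ ≈ 6.8093

w1 = Tv₀ = (5·1 + 5·1 + 3·1; 2·1 + 6·1 + (-5)·1; (-2)·1 + 6·1 + 3·1) = (13, 3, 7)
w2 = Tw1 = (5·13 + 5·3 + 3·7; 2·13 + 6·3 + (-5)·7; (-2)·13 + 6·3 + 3·7) = (101, 9, 13)
w3 = Tw2 = (589, 191, -109)
Tw3 = (3573, 2869, -359)
w3·Tw3 = 589·3573 + 191·2869 + (-109)·(-359) = 2691607; w3·w3 = 589·589 + 191·191 + (-109)·(-109) = 395283
λ ≈ 2691607/395283 = 6.8093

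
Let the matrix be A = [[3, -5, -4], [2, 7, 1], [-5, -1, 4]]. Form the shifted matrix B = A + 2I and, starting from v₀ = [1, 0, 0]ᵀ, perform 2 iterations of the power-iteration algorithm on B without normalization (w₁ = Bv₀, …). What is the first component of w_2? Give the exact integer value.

B = A + 2I has rows (5, -5, -4); (2, 9, 1); (-5, -1, 6)
w1 = Bv₀ = (5, 2, -5)
w2 = Bw1 = (35, 23, -57)
Requested component of w2: 35

35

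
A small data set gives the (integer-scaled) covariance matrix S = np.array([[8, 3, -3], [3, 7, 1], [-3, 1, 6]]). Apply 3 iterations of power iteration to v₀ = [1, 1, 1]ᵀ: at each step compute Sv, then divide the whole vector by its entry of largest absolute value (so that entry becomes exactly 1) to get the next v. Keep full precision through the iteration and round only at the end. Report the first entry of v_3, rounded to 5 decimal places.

0.96104

Sv0 = (8.000000, 11.000000, 4.000000); divide by 11.000000 → v1 = (0.727273, 1.000000, 0.363636)
Sv1 = (7.727273, 9.545455, 1.000000); divide by 9.545455 → v2 = (0.809524, 1.000000, 0.104762)
Sv2 = (9.161905, 9.533333, -0.800000); divide by 9.533333 → v3 = (0.961039, 1.000000, -0.083916)
Requested entry of v3: 962/1001 = 0.96104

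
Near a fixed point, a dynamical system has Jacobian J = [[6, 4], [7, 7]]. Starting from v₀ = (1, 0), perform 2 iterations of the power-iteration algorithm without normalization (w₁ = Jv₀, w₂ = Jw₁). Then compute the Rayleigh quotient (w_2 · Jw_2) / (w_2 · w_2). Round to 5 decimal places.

λ ≈ 11.84512

w1 = Jv₀ = (6, 7)
w2 = Jw1 = (64, 91)
Jw2 = (748, 1085)
w2·Jw2 = 64·748 + 91·1085 = 146607; w2·w2 = 64·64 + 91·91 = 12377
λ ≈ 146607/12377 = 11.84512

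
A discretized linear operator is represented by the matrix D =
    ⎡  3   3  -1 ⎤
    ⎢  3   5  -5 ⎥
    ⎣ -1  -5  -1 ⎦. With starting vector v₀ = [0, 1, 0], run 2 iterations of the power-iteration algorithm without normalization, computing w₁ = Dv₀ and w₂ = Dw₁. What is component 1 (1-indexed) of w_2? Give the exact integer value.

29

w1 = Dv₀ = (3, 5, -5)
w2 = Dw1 = (29, 59, -23)
The requested component of w2 is 29.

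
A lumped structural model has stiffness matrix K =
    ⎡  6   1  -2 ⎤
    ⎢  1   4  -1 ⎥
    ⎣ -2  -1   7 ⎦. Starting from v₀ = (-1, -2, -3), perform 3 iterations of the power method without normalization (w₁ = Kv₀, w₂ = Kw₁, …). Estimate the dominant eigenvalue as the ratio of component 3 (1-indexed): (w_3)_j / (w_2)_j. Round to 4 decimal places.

w1 = Kv₀ = (6·(-1) + 1·(-2) + (-2)·(-3); 1·(-1) + 4·(-2) + (-1)·(-3); (-2)·(-1) + (-1)·(-2) + 7·(-3)) = (-2, -6, -17)
w2 = Kw1 = (6·(-2) + 1·(-6) + (-2)·(-17); 1·(-2) + 4·(-6) + (-1)·(-17); (-2)·(-2) + (-1)·(-6) + 7·(-17)) = (16, -9, -109)
w3 = Kw2 = (305, 89, -786)
Ratio at component: -786 / -109 = 7.2110

λ ≈ 7.2110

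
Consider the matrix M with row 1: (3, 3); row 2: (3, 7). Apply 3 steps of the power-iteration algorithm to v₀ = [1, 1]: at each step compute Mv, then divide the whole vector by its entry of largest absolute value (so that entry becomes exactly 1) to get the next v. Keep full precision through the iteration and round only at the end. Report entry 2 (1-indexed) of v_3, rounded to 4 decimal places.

Mv0 = (6.00000, 10.00000); divide by 10.00000 → v1 = (0.60000, 1.00000)
Mv1 = (4.80000, 8.80000); divide by 8.80000 → v2 = (0.54545, 1.00000)
Mv2 = (4.63636, 8.63636); divide by 8.63636 → v3 = (0.53684, 1.00000)
Requested entry of v3: 760/760 = 1.0000

1.0000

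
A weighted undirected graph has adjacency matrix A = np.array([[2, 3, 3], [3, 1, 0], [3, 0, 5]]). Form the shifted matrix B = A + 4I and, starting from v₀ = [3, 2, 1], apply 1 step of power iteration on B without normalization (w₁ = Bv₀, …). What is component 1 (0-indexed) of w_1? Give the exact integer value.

B = A + 4I has rows (6, 3, 3); (3, 5, 0); (3, 0, 9)
w1 = Bv₀ = (6·3 + 3·2 + 3·1; 3·3 + 5·2 + 0·1; 3·3 + 0·2 + 9·1) = (27, 19, 18)
Requested component of w1: 19

19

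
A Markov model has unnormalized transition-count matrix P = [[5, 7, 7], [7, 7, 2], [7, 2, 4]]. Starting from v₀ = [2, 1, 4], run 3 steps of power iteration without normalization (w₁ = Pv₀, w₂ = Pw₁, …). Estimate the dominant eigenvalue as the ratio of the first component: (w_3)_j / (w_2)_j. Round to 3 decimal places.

16.627

w1 = Pv₀ = (45, 29, 32)
w2 = Pw1 = (652, 582, 501)
w3 = Pw2 = (10841, 9640, 7732)
Ratio at component: 10841 / 652 = 16.627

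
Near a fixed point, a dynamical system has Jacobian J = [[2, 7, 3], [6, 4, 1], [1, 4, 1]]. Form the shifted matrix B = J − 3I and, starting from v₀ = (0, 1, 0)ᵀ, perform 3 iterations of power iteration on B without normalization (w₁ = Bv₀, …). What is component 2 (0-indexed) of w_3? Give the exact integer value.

B = J − 3I has rows (-1, 7, 3); (6, 1, 1); (1, 4, -2)
w1 = Bv₀ = (7, 1, 4)
w2 = Bw1 = (12, 47, 3)
w3 = Bw2 = (326, 122, 194)
Requested component of w3: 194

194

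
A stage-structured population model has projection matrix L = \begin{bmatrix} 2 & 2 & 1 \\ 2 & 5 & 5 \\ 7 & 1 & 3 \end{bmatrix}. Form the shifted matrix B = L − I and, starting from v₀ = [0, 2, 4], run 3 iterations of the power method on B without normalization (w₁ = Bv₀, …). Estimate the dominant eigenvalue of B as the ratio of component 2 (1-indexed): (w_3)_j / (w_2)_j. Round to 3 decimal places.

B = L − I has rows (1, 2, 1); (2, 4, 5); (7, 1, 2)
w1 = Bv₀ = (1·0 + 2·2 + 1·4; 2·0 + 4·2 + 5·4; 7·0 + 1·2 + 2·4) = (8, 28, 10)
w2 = Bw1 = (1·8 + 2·28 + 1·10; 2·8 + 4·28 + 5·10; 7·8 + 1·28 + 2·10) = (74, 178, 104)
w3 = Bw2 = (534, 1380, 904)
Ratio: 1380/178 = 7.753

7.753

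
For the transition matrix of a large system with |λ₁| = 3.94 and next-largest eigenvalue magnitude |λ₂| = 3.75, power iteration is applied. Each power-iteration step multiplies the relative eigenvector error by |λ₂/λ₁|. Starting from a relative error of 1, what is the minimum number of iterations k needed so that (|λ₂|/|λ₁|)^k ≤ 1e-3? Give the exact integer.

140

|λ₂/λ₁| = 3.75/3.94 = 0.95178
Need k ≥ ln(1e-3) / ln(0.95178) = -6.9078 / -0.0494 ≈ 139.763
Smallest integer k satisfying the bound: 140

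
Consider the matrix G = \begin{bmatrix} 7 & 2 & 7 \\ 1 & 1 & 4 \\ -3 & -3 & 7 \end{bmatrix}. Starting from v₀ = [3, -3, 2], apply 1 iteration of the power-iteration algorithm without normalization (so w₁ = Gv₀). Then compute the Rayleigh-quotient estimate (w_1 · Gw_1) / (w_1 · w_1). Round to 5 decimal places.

8.86013

w1 = Gv₀ = (7·3 + 2·(-3) + 7·2; 1·3 + 1·(-3) + 4·2; (-3)·3 + (-3)·(-3) + 7·2) = (29, 8, 14)
Gw1 = (317, 93, -13)
w1·Gw1 = 29·317 + 8·93 + 14·(-13) = 9755; w1·w1 = 29·29 + 8·8 + 14·14 = 1101
λ ≈ 9755/1101 = 8.86013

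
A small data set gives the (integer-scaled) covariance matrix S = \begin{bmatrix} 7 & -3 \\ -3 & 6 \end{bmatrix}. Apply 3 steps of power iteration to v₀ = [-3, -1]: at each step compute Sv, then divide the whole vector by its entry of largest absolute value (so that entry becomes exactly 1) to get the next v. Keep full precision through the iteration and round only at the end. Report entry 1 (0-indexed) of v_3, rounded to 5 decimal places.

-0.72093

Sv0 = (-18.000000, 3.000000); divide by -18.000000 → v1 = (1.000000, -0.166667)
Sv1 = (7.500000, -4.000000); divide by 7.500000 → v2 = (1.000000, -0.533333)
Sv2 = (8.600000, -6.200000); divide by 8.600000 → v3 = (1.000000, -0.720930)
Requested entry of v3: 837/-1161 = -0.72093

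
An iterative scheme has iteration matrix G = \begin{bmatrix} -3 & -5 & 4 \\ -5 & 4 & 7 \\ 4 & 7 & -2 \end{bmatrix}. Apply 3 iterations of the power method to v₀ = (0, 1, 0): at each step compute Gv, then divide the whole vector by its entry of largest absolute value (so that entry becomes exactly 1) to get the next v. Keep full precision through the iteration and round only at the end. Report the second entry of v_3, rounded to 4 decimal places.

0.2766

Gv0 = (-5.00000, 4.00000, 7.00000); divide by 7.00000 → v1 = (-0.71429, 0.57143, 1.00000)
Gv1 = (3.28571, 12.85714, -0.85714); divide by 12.85714 → v2 = (0.25556, 1.00000, -0.06667)
Gv2 = (-6.03333, 2.25556, 8.15556); divide by 8.15556 → v3 = (-0.73978, 0.27657, 1.00000)
Requested entry of v3: 203/734 = 0.2766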